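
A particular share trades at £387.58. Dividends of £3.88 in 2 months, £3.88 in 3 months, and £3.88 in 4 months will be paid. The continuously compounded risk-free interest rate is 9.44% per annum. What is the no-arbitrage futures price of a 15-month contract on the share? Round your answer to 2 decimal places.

PV(dividends) I = 3.88·e^(−0.0944·2/12) + 3.88·e^(−0.0944·3/12) + 3.88·e^(−0.0944·4/12)
I = 3.8194 + 3.7895 + 3.7598 = 11.3687
F = (S − I)·e^(rT) = (387.58 − 11.3687) · e^(0.0944·15/12)
= 376.2113 · e^0.118000 = 376.2113 × 1.125244 = £423.33

£423.33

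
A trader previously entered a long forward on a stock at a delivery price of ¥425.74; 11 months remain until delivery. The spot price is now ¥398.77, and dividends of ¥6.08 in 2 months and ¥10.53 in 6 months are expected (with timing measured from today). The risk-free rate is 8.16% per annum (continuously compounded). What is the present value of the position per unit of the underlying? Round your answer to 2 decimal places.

-¥12.39

PV(remaining dividends) I = 6.08·e^(−0.0816·2/12) + 10.53·e^(−0.0816·6/12) = 16.1069
Current forward F = (S − I)·e^(rT) = (398.77 − 16.1069)·e^(0.0816·11/12) = 382.6631 × 1.077669 = 412.3842
Value (long) = (F − K)·e^(−rT) = (412.3842 − 425.74) × 0.927929 = -12.3932
Value = -¥12.39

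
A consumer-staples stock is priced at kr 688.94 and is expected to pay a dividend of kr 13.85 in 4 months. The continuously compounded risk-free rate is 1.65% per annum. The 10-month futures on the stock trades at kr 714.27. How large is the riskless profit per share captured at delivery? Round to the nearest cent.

kr 29.76 per share

PV(dividends) I = 13.85·e^(−0.0165·4/12) = 13.7740
Fair futures F* = (S − I)·e^(rT) = (688.94 − 13.7740)·e^0.013750 = 675.1660 × 1.013845 = 684.5137
Market kr 714.27 > fair 684.5137: forward overpriced → cash-and-carry (borrow at r, buy the stock and collect the dividends, short the forward).
Profit at T = |F_mkt − F*| = |714.27 − 684.5137| = kr 29.76 per share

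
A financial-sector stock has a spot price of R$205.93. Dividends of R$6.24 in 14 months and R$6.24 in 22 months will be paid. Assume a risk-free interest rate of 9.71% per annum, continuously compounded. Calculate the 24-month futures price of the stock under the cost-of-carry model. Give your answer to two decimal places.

R$236.96

PV(dividends) I = 6.24·e^(−0.0971·14/12) + 6.24·e^(−0.0971·22/12)
I = 5.5717 + 5.2224 = 10.7941
F = (S − I)·e^(rT) = (205.93 − 10.7941) · e^(0.0971·24/12)
= 195.1359 · e^0.194200 = 195.1359 × 1.214339 = R$236.96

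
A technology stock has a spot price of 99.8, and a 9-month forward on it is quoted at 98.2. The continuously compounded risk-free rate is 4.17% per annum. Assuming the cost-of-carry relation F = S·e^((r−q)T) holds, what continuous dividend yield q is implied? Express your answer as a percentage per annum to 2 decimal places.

From F = S·e^((r−q)T): (r − q) = ln(F/S)/T
ln(98.2/99.8) = ln(0.983968) = -0.016162
(r − q) = -0.016162 / (9/12) = -0.021549
q = r − ln(F/S)/T = 0.0417 + 0.021549 = 0.063249
q = 6.32%

6.32%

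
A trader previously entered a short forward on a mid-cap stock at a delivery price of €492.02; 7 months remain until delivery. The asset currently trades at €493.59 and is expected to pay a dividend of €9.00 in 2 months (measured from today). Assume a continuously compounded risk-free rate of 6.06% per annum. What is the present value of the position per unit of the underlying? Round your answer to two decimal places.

-€9.75

PV(remaining dividends) I = 9.00·e^(−0.0606·2/12) = 8.9096
Current forward F = (S − I)·e^(rT) = (493.59 − 8.9096)·e^(0.0606·7/12) = 484.6804 × 1.035982 = 502.1202
Value (long) = (F − K)·e^(−rT) = (502.1202 − 492.02) × 0.965268 = 9.7494
Short position value = −(long value) = -€9.75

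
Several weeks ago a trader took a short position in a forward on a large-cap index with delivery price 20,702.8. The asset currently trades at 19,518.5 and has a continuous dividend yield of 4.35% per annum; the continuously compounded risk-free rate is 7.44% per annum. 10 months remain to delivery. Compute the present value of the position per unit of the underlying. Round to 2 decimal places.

634.58

Current fair forward for the remaining 10 months: F = S·e^((r − q)·T), (r − q) = 0.0744 − 0.0435 = 0.0309
F = 19518.5 · e^(0.0309 × 10/12) = 19518.5 × 1.02608440 = 20027.6284
Value of long forward = (F − K)·e^(−rT) = (20027.6284 − 20702.8) · e^(−0.0744·10/12)
= -675.1716 × 0.93988289 = -634.58
Short position value = −(long value) = 634.58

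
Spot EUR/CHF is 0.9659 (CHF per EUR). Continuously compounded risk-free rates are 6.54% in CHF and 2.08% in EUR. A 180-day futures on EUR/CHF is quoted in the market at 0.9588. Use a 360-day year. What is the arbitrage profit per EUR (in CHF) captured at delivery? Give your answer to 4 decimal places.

Fair futures: F* = S·e^(carry·T), with carry = (r_CHF − r_EUR) = 0.0654 − 0.0208 = 0.0446
F* = 0.9659 · e^(0.0446 × 180/360) = 0.9659 · e^0.022300 = 0.9659 × 1.022551 = 0.9877
Market 0.9588 < fair 0.9877: forward underpriced → reverse cash-and-carry (short spot, go long the forward).
At maturity, profit = |F_mkt − F*| = |0.9588 − 0.9877| = 0.0289 per EUR (in CHF)

0.0289 per EUR (in CHF)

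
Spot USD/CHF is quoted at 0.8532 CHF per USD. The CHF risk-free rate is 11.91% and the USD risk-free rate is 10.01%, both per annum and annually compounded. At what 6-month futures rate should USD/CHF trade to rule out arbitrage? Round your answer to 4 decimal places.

By covered interest parity, F = S · (1+r_CHF)^T / (1+r_USD)^T
= 0.8532 × 1.057875 / 1.048857 = 0.8532 × 1.008598
F = 0.8605 CHF per USD

0.8605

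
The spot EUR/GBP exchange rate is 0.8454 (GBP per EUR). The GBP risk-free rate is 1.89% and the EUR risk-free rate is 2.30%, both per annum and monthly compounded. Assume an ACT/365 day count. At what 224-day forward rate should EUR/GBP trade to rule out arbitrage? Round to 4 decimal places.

By covered interest parity, F = S · (1+r_GBP/12)^(12T) / (1+r_EUR/12)^(12T)
= 0.8454 × 1.011657 / 1.014201 = 0.8454 × 0.997492
F = 0.8433 GBP per EUR

0.8433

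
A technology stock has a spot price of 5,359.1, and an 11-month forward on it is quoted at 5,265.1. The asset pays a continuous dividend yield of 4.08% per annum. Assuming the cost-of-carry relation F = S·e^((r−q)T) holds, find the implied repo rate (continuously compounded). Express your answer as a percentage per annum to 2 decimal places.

From F = S·e^((r−q)T): (r − q) = ln(F/S)/T
ln(5265.1/5359.1) = ln(0.982460) = -0.017696
(r − q) = -0.017696 / (11/12) = -0.019305
r = ln(F/S)/T + q = -0.019305 + 0.0408 = 0.021495
r = 2.15%

2.15%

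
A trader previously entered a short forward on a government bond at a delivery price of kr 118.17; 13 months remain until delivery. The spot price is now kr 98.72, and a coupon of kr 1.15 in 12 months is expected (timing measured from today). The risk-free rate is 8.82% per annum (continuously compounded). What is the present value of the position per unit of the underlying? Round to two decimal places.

kr 9.73

PV(remaining coupons) I = 1.15·e^(−0.0882·12/12) = 1.0529
Current forward F = (S − I)·e^(rT) = (98.72 − 1.0529)·e^(0.0882·13/12) = 97.6671 × 1.100264 = 107.4596
Value (long) = (F − K)·e^(−rT) = (107.4596 − 118.17) × 0.908873 = -9.7344
Short position value = −(long value) = kr 9.73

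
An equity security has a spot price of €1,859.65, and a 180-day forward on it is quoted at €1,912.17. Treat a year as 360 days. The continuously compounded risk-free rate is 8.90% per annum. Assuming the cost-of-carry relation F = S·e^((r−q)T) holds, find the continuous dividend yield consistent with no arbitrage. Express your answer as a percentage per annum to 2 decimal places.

From F = S·e^((r−q)T): (r − q) = ln(F/S)/T
ln(1912.17/1859.65) = ln(1.028242) = 0.027851
(r − q) = 0.027851 / (180/360) = 0.055702
q = r − ln(F/S)/T = 0.0890 − 0.055702 = 0.033298
q = 3.33%

3.33%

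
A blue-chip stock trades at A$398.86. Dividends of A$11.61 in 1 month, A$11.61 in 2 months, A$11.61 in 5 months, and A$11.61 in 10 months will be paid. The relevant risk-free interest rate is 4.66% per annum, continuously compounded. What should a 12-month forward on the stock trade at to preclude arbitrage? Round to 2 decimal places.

A$370.07

PV(dividends) I = 11.61·e^(−0.0466·1/12) + 11.61·e^(−0.0466·2/12) + 11.61·e^(−0.0466·5/12) + 11.61·e^(−0.0466·10/12)
I = 11.5650 + 11.5202 + 11.3867 + 11.1678 = 45.6397
F = (S − I)·e^(rT) = (398.86 − 45.6397) · e^(0.0466·12/12)
= 353.2203 · e^0.046600 = 353.2203 × 1.047703 = A$370.07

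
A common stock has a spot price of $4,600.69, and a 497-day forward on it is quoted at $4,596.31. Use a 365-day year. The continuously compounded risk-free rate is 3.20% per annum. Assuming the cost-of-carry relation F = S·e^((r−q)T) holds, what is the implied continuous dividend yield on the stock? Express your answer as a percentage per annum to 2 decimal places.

From F = S·e^((r−q)T): (r − q) = ln(F/S)/T
ln(4596.31/4600.69) = ln(0.999048) = -0.000952
(r − q) = -0.000952 / (497/365) = -0.000699
q = r − ln(F/S)/T = 0.0320 + 0.000699 = 0.032699
q = 3.27%

3.27%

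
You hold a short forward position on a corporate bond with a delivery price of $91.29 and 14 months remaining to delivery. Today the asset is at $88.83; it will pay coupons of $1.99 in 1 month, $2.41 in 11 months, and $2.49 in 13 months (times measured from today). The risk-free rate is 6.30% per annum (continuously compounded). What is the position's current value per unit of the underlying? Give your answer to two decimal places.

$2.57

PV(remaining coupons) I = 1.99·e^(−0.0630·1/12) + 2.41·e^(−0.0630·11/12) + 2.49·e^(−0.0630·13/12) = 6.5801
Current forward F = (S − I)·e^(rT) = (88.83 − 6.5801)·e^(0.0630·14/12) = 82.2499 × 1.076269 = 88.5230
Value (long) = (F − K)·e^(−rT) = (88.5230 − 91.29) × 0.929136 = -2.5709
Short position value = −(long value) = $2.57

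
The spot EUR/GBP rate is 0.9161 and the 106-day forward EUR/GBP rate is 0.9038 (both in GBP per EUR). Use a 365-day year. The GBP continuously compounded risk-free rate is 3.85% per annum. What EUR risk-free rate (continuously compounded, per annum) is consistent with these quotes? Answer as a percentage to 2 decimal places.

F = S·e^((r_GBP − r_EUR)T) ⇒ r_EUR = r_GBP − ln(F/S)/T
ln(0.9038/0.9161) = -0.013517; /(106/365) = -0.046544
r_EUR = 0.0385 + 0.046544 = 0.085044
r_EUR = 8.50%

8.50%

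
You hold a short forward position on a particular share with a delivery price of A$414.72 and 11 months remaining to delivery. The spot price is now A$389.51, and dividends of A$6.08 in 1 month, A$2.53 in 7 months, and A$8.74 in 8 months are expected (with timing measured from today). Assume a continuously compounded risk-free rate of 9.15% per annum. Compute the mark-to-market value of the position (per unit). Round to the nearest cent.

PV(remaining dividends) I = 6.08·e^(−0.0915·1/12) + 2.53·e^(−0.0915·7/12) + 8.74·e^(−0.0915·8/12) = 16.6551
Current forward F = (S − I)·e^(rT) = (389.51 − 16.6551)·e^(0.0915·11/12) = 372.8549 × 1.087493 = 405.4771
Value (long) = (F − K)·e^(−rT) = (405.4771 − 414.72) × 0.919546 = -8.4993
Short position value = −(long value) = A$8.50

A$8.50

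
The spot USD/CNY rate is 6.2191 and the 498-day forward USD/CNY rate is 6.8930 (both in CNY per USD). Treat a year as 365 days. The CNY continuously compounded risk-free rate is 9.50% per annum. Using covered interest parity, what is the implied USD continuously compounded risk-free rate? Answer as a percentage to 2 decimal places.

1.96%

F = S·e^((r_CNY − r_USD)T) ⇒ r_USD = r_CNY − ln(F/S)/T
ln(6.8930/6.2191) = 0.102881; /(498/365) = 0.075405
r_USD = 0.0950 − 0.075405 = 0.019595
r_USD = 1.96%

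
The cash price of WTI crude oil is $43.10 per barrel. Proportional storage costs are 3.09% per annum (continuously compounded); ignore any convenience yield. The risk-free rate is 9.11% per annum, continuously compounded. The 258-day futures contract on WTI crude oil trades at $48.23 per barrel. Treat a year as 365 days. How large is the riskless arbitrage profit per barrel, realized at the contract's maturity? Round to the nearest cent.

$1.25 per barrel

Fair futures: F* = S·e^(carry·T), with carry = (r + u) = 0.0911 + 0.0309 = 0.1220
F* = 43.10 · e^(0.1220 × 258/365) = 43.10 · e^0.086236 = 43.10 × 1.090064 = $46.9818
Market $48.23 > fair $46.9818: forward overpriced → cash-and-carry (buy spot, short the forward).
At maturity, profit = |F_mkt − F*| = |48.23 − 46.9818| = $1.25 per barrel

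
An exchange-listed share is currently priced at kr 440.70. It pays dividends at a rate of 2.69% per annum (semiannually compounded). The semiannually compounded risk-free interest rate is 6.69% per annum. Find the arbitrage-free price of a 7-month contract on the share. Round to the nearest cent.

kr 450.86

F = S · (1+r/2)^(2T) / (1+q/2)^(2T)
= 440.70 × 1.039133 / 1.015709 = 440.70 × 1.023062
F = kr 450.86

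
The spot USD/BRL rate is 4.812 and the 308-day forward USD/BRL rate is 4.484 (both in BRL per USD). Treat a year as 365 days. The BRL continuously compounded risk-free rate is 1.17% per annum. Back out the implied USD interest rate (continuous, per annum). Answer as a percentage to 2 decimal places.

9.54%

F = S·e^((r_BRL − r_USD)T) ⇒ r_USD = r_BRL − ln(F/S)/T
ln(4.484/4.812) = -0.070597; /(308/365) = -0.083662
r_USD = 0.0117 + 0.083662 = 0.095362
r_USD = 9.54%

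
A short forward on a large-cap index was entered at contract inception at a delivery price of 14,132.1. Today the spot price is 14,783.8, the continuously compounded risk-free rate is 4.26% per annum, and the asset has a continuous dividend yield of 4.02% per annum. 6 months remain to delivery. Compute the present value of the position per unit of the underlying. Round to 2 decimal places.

-655.34

Current fair forward for the remaining 6 months: F = S·e^((r − q)·T), (r − q) = 0.0426 − 0.0402 = 0.0024
F = 14783.8 · e^(0.0024 × 6/12) = 14783.8 × 1.00120072 = 14801.5512
Value of long forward = (F − K)·e^(−rT) = (14801.5512 − 14132.1) · e^(−0.0426·6/12)
= 669.4512 × 0.97892524 = 655.34
Short position value = −(long value) = -655.34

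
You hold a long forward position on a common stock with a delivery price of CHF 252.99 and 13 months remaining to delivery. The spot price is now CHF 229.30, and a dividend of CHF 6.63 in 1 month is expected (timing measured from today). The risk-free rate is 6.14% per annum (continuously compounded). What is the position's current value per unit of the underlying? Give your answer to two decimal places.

PV(remaining dividends) I = 6.63·e^(−0.0614·1/12) = 6.5962
Current forward F = (S − I)·e^(rT) = (229.30 − 6.5962)·e^(0.0614·13/12) = 222.7038 × 1.068779 = 238.0211
Value (long) = (F − K)·e^(−rT) = (238.0211 − 252.99) × 0.935647 = -14.0056
Value = -CHF 14.01

-CHF 14.01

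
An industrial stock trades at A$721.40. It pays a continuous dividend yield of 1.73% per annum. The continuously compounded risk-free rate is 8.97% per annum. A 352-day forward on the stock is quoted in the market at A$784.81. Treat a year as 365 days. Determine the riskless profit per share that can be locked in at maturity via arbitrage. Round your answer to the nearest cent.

Fair forward: F* = S·e^(carry·T), with carry = (r − q) = 0.0897 − 0.0173 = 0.0724
F* = 721.40 · e^(0.0724 × 352/365) = 721.40 · e^0.069821 = 721.40 × 1.072316 = A$773.5688
Market A$784.81 > fair A$773.5688: forward overpriced → cash-and-carry (buy spot, short the forward).
At maturity, profit = |F_mkt − F*| = |784.81 − 773.5688| = A$11.24 per share

A$11.24 per share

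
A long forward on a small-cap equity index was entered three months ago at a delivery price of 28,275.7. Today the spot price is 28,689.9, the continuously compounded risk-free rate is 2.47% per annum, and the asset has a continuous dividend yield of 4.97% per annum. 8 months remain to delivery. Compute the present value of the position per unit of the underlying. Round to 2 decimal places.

-59.02

Current fair forward for the remaining 8 months: F = S·e^((r − q)·T), (r − q) = 0.0247 − 0.0497 = -0.0250
F = 28689.9 · e^(-0.0250 × 8/12) = 28689.9 × 0.98347145 = 28215.6976
Value of long forward = (F − K)·e^(−rT) = (28215.6976 − 28275.7) · e^(−0.0247·8/12)
= -60.0024 × 0.98366817 = -59.02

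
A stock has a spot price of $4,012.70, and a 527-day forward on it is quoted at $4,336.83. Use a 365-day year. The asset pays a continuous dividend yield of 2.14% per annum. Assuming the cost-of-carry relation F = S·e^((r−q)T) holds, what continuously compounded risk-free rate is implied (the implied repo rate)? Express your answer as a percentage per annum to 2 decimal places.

7.52%

From F = S·e^((r−q)T): (r − q) = ln(F/S)/T
ln(4336.83/4012.70) = ln(1.080776) = 0.077679
(r − q) = 0.077679 / (527/365) = 0.053800
r = ln(F/S)/T + q = 0.053800 + 0.0214 = 0.075200
r = 7.52%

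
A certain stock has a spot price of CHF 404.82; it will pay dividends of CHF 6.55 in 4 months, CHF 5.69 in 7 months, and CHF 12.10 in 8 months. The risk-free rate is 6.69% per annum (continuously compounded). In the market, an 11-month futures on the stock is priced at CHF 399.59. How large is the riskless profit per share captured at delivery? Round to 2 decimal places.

PV(dividends) I = 6.55·e^(−0.0669·4/12) + 5.69·e^(−0.0669·7/12) + 12.10·e^(−0.0669·8/12) = 23.4500
Fair futures F* = (S − I)·e^(rT) = (404.82 − 23.4500)·e^0.061325 = 381.3700 × 1.063244 = 405.4894
Market CHF 399.59 < fair 405.4894: forward underpriced → reverse cash-and-carry (short the stock, invest proceeds at r, pay the dividends, go long the forward).
Profit at T = |F_mkt − F*| = |399.59 − 405.4894| = CHF 5.90 per share

CHF 5.90 per share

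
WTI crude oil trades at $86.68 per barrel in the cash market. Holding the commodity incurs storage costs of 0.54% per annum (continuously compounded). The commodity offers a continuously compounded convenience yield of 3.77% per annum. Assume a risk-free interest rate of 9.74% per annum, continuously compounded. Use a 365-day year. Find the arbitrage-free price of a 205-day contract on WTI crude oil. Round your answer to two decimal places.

$89.91 per barrel

Net carry = r + u − y = 0.0974 + 0.0054 − 0.0377 = 0.0651
F = S·e^((r+u−y)T) = 86.68 · e^(0.0651 × 205/365) = 86.68 · e^0.036563
= 86.68 × 1.037240 = $89.91 per barrel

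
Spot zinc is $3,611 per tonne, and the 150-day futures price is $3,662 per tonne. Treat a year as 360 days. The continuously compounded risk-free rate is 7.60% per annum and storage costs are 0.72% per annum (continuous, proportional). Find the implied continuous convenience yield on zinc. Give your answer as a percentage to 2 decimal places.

F = S·e^((r+u−y)T) ⇒ (r+u−y) = ln(F/S)/T
ln(3662/3611) = 0.014025; /T ⇒ 0.033660
y = r + u − ln(F/S)/T = 0.0760 + 0.0072 − 0.033660 = 0.049540
y = 4.95%

4.95%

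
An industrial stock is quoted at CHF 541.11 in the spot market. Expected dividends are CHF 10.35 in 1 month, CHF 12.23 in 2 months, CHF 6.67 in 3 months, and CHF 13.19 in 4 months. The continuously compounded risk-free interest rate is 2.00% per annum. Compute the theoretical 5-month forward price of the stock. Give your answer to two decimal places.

PV(dividends) I = 10.35·e^(−0.0200·1/12) + 12.23·e^(−0.0200·2/12) + 6.67·e^(−0.0200·3/12) + 13.19·e^(−0.0200·4/12)
I = 10.3328 + 12.1893 + 6.6367 + 13.1024 = 42.2612
F = (S − I)·e^(rT) = (541.11 − 42.2612) · e^(0.0200·5/12)
= 498.8488 · e^0.008333 = 498.8488 × 1.008368 = CHF 503.02

CHF 503.02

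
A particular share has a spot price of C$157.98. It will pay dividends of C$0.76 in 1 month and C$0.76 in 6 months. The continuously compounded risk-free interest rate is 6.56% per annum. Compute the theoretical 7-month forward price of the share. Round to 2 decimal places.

PV(dividends) I = 0.76·e^(−0.0656·1/12) + 0.76·e^(−0.0656·6/12)
I = 0.7559 + 0.7355 = 1.4914
F = (S − I)·e^(rT) = (157.98 − 1.4914) · e^(0.0656·7/12)
= 156.4886 · e^0.038267 = 156.4886 × 1.039009 = C$162.59

C$162.59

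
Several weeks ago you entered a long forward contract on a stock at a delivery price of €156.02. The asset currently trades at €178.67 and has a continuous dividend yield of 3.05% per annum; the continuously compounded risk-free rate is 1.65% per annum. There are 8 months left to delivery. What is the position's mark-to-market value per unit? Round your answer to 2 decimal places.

Current fair forward for the remaining 8 months: F = S·e^((r − q)·T), (r − q) = 0.0165 − 0.0305 = -0.0140
F = 178.67 · e^(-0.0140 × 8/12) = 178.67 × 0.990710 = 177.0102
Value of long forward = (F − K)·e^(−rT) = (177.0102 − 156.02) · e^(−0.0165·8/12)
= 20.9902 × 0.989060 = 20.76

€20.76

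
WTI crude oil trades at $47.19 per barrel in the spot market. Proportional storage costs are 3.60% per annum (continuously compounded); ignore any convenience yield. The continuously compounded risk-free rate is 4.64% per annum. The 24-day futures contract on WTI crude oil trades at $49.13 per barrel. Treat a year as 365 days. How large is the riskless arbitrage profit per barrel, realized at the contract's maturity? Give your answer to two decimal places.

$1.68 per barrel

Fair futures: F* = S·e^(carry·T), with carry = (r + u) = 0.0464 + 0.0360 = 0.0824
F* = 47.19 · e^(0.0824 × 24/365) = 47.19 · e^0.005418 = 47.19 × 1.005433 = $47.4464
Market $49.13 > fair $47.4464: forward overpriced → cash-and-carry (buy spot, short the forward).
At maturity, profit = |F_mkt − F*| = |49.13 − 47.4464| = $1.68 per barrel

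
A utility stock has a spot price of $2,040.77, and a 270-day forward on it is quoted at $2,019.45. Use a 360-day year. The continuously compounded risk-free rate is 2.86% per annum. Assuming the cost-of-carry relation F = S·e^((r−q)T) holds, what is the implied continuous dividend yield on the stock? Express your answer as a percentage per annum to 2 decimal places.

4.26%

From F = S·e^((r−q)T): (r − q) = ln(F/S)/T
ln(2019.45/2040.77) = ln(0.989553) = -0.010502
(r − q) = -0.010502 / (270/360) = -0.014003
q = r − ln(F/S)/T = 0.0286 + 0.014003 = 0.042603
q = 4.26%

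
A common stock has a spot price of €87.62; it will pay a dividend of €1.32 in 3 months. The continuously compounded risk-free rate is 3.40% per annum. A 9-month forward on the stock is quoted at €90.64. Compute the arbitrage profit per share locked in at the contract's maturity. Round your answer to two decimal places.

€2.10 per share

PV(dividends) I = 1.32·e^(−0.0340·3/12) = 1.3088
Fair forward F* = (S − I)·e^(rT) = (87.62 − 1.3088)·e^0.025500 = 86.3112 × 1.025828 = 88.5404
Market €90.64 > fair 88.5404: forward overpriced → cash-and-carry (borrow at r, buy the stock and collect the dividends, short the forward).
Profit at T = |F_mkt − F*| = |90.64 − 88.5404| = €2.10 per share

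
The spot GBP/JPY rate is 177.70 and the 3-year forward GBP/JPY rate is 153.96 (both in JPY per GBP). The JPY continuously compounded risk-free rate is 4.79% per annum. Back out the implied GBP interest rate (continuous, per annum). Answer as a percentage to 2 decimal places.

9.57%

F = S·e^((r_JPY − r_GBP)T) ⇒ r_GBP = r_JPY − ln(F/S)/T
ln(153.96/177.70) = -0.143404; /(3) = -0.047801
r_GBP = 0.0479 + 0.047801 = 0.095701
r_GBP = 9.57%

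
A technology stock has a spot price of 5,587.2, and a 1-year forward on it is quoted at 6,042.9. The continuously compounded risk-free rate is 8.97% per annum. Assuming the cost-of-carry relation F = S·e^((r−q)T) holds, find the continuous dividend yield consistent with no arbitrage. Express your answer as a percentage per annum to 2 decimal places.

From F = S·e^((r−q)T): (r − q) = ln(F/S)/T
ln(6042.9/5587.2) = ln(1.081561) = 0.078405
(r − q) = 0.078405 / (1) = 0.078405
q = r − ln(F/S)/T = 0.0897 − 0.078405 = 0.011295
q = 1.13%

1.13%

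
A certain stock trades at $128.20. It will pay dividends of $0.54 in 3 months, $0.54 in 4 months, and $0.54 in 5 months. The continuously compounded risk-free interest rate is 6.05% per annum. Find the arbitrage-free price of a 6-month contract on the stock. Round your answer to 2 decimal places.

PV(dividends) I = 0.54·e^(−0.0605·3/12) + 0.54·e^(−0.0605·4/12) + 0.54·e^(−0.0605·5/12)
I = 0.5319 + 0.5292 + 0.5266 = 1.5877
F = (S − I)·e^(rT) = (128.20 − 1.5877) · e^(0.0605·6/12)
= 126.6123 · e^0.030250 = 126.6123 × 1.030712 = $130.50

$130.50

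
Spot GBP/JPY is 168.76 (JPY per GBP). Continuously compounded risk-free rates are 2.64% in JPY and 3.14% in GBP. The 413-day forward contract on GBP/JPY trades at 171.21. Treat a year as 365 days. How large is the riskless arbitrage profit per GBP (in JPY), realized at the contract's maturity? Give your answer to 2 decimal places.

3.40 per GBP (in JPY)

Fair forward: F* = S·e^(carry·T), with carry = (r_JPY − r_GBP) = 0.0264 − 0.0314 = -0.0050
F* = 168.76 · e^(-0.0050 × 413/365) = 168.76 · e^-0.005658 = 168.76 × 0.994358 = 167.8079
Market 171.21 > fair 167.8079: forward overpriced → cash-and-carry (buy spot, short the forward).
At maturity, profit = |F_mkt − F*| = |171.21 − 167.8079| = 3.40 per GBP (in JPY)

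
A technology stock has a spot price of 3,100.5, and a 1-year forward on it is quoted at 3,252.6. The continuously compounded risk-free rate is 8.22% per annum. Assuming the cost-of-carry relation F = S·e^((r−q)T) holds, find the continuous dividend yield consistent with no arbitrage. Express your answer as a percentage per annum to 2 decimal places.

From F = S·e^((r−q)T): (r − q) = ln(F/S)/T
ln(3252.6/3100.5) = ln(1.049057) = 0.047892
(r − q) = 0.047892 / (12/12) = 0.047892
q = r − ln(F/S)/T = 0.0822 − 0.047892 = 0.034308
q = 3.43%

3.43%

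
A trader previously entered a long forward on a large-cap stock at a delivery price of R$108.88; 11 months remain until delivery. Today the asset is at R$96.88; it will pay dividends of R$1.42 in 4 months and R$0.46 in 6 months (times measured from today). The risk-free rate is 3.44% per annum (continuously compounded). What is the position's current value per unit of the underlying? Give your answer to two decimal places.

PV(remaining dividends) I = 1.42·e^(−0.0344·4/12) + 0.46·e^(−0.0344·6/12) = 1.8560
Current forward F = (S − I)·e^(rT) = (96.88 − 1.8560)·e^(0.0344·11/12) = 95.0240 × 1.032036 = 98.0682
Value (long) = (F − K)·e^(−rT) = (98.0682 − 108.88) × 0.968959 = -10.4762
Value = -R$10.48

-R$10.48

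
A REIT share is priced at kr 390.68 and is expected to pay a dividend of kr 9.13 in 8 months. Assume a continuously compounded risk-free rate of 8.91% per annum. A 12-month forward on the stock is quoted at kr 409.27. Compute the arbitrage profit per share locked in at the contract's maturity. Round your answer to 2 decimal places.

kr 8.41 per share

PV(dividends) I = 9.13·e^(−0.0891·8/12) = 8.6035
Fair forward F* = (S − I)·e^(rT) = (390.68 − 8.6035)·e^0.089100 = 382.0765 × 1.093190 = 417.6822
Market kr 409.27 < fair 417.6822: forward underpriced → reverse cash-and-carry (short the stock, invest proceeds at r, pay the dividends, go long the forward).
Profit at T = |F_mkt − F*| = |409.27 − 417.6822| = kr 8.41 per share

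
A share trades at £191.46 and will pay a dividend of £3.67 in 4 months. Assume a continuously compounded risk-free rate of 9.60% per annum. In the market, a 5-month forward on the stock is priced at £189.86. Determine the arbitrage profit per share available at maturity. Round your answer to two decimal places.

£5.71 per share

PV(dividends) I = 3.67·e^(−0.0960·4/12) = 3.5544
Fair forward F* = (S − I)·e^(rT) = (191.46 − 3.5544)·e^0.040000 = 187.9056 × 1.040811 = 195.5742
Market £189.86 < fair 195.5742: forward underpriced → reverse cash-and-carry (short the stock, invest proceeds at r, pay the dividends, go long the forward).
Profit at T = |F_mkt − F*| = |189.86 − 195.5742| = £5.71 per share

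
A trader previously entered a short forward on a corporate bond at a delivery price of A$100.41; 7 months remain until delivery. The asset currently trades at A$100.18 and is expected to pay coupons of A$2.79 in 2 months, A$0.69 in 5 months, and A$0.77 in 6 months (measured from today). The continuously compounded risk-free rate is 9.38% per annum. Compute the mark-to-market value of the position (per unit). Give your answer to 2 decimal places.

PV(remaining coupons) I = 2.79·e^(−0.0938·2/12) + 0.69·e^(−0.0938·5/12) + 0.77·e^(−0.0938·6/12) = 4.1450
Current forward F = (S − I)·e^(rT) = (100.18 − 4.1450)·e^(0.0938·7/12) = 96.0350 × 1.056241 = 101.4361
Value (long) = (F − K)·e^(−rT) = (101.4361 − 100.41) × 0.946753 = 0.9715
Short position value = −(long value) = -A$0.97

-A$0.97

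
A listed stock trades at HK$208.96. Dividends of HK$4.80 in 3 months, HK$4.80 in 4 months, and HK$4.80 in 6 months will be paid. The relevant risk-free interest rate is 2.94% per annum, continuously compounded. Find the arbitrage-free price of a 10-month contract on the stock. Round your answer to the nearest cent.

HK$199.54

PV(dividends) I = 4.80·e^(−0.0294·3/12) + 4.80·e^(−0.0294·4/12) + 4.80·e^(−0.0294·6/12)
I = 4.7648 + 4.7532 + 4.7300 = 14.2480
F = (S − I)·e^(rT) = (208.96 − 14.2480) · e^(0.0294·10/12)
= 194.7120 · e^0.024500 = 194.7120 × 1.024803 = HK$199.54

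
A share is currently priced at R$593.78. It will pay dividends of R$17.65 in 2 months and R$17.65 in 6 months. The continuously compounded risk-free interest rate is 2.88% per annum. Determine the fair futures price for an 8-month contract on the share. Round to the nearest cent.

R$569.65

PV(dividends) I = 17.65·e^(−0.0288·2/12) + 17.65·e^(−0.0288·6/12)
I = 17.5655 + 17.3977 = 34.9632
F = (S − I)·e^(rT) = (593.78 − 34.9632) · e^(0.0288·8/12)
= 558.8168 · e^0.019200 = 558.8168 × 1.019386 = R$569.65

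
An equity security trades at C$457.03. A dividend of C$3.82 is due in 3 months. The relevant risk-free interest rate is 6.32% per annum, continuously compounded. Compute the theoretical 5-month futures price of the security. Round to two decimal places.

PV(dividends) I = 3.82·e^(−0.0632·3/12)
I = 3.7601
F = (S − I)·e^(rT) = (457.03 − 3.7601) · e^(0.0632·5/12)
= 453.2699 · e^0.026333 = 453.2699 × 1.026683 = C$465.36

C$465.36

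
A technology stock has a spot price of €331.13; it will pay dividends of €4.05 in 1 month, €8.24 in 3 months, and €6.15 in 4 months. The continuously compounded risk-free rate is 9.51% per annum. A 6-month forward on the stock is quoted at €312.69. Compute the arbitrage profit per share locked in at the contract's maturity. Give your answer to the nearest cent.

PV(dividends) I = 4.05·e^(−0.0951·1/12) + 8.24·e^(−0.0951·3/12) + 6.15·e^(−0.0951·4/12) = 18.0225
Fair forward F* = (S − I)·e^(rT) = (331.13 − 18.0225)·e^0.047550 = 313.1075 × 1.048699 = 328.3555
Market €312.69 < fair 328.3555: forward underpriced → reverse cash-and-carry (short the stock, invest proceeds at r, pay the dividends, go long the forward).
Profit at T = |F_mkt − F*| = |312.69 − 328.3555| = €15.67 per share

€15.67 per share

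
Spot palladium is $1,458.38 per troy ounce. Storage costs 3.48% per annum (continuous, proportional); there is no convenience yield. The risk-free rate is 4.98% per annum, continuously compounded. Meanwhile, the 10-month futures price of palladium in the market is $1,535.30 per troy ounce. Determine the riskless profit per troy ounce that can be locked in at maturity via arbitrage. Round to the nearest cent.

Fair futures: F* = S·e^(carry·T), with carry = (r + u) = 0.0498 + 0.0348 = 0.0846
F* = 1458.38 · e^(0.0846 × 10/12) = 1458.38 · e^0.07050000 = 1458.38 × 1.07304457 = $1564.9067
Market $1535.30 < fair $1564.9067: forward underpriced → reverse cash-and-carry (short spot, go long the forward).
At maturity, profit = |F_mkt − F*| = |1535.30 − 1564.9067| = $29.61 per troy ounce

$29.61 per troy ounce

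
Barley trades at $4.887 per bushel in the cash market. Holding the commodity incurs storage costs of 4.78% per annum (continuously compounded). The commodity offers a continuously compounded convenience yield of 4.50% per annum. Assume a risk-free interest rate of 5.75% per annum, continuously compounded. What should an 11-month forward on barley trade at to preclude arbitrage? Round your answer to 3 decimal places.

$5.165 per bushel

Net carry = r + u − y = 0.0575 + 0.0478 − 0.0450 = 0.0603
F = S·e^((r+u−y)T) = 4.887 · e^(0.0603 × 11/12) = 4.887 · e^0.055275
= 4.887 × 1.056831 = $5.165 per bushel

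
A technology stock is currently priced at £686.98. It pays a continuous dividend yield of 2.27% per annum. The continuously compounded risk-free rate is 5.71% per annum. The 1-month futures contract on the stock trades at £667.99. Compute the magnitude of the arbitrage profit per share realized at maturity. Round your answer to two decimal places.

Fair futures: F* = S·e^(carry·T), with carry = (r − q) = 0.0571 − 0.0227 = 0.0344
F* = 686.98 · e^(0.0344 × 1/12) = 686.98 · e^0.002867 = 686.98 × 1.002871 = £688.9523
Market £667.99 < fair £688.9523: forward underpriced → reverse cash-and-carry (short spot, go long the forward).
At maturity, profit = |F_mkt − F*| = |667.99 − 688.9523| = £20.96 per share

£20.96 per share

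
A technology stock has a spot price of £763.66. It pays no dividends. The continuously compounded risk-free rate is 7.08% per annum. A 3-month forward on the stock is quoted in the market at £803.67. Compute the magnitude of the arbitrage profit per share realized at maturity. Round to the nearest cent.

Fair forward: F* = S·e^(carry·T), with carry = r = 0.0708
F* = 763.66 · e^(0.0708 × 3/12) = 763.66 · e^0.017700 = 763.66 × 1.017858 = £777.2974
Market £803.67 > fair £777.2974: forward overpriced → cash-and-carry (buy spot, short the forward).
At maturity, profit = |F_mkt − F*| = |803.67 − 777.2974| = £26.37 per share

£26.37 per share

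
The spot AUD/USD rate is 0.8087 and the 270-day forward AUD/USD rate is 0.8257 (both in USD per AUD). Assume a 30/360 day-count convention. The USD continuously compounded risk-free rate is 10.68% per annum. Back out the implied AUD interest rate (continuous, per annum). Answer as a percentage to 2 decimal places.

F = S·e^((r_USD − r_AUD)T) ⇒ r_AUD = r_USD − ln(F/S)/T
ln(0.8257/0.8087) = 0.020803; /(270/360) = 0.027737
r_AUD = 0.1068 − 0.027737 = 0.079063
r_AUD = 7.91%

7.91%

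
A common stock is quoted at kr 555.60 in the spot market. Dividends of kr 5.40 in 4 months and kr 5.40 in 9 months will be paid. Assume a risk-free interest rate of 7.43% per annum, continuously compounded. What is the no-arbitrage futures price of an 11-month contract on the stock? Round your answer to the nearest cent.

PV(dividends) I = 5.40·e^(−0.0743·4/12) + 5.40·e^(−0.0743·9/12)
I = 5.2679 + 5.1073 = 10.3752
F = (S − I)·e^(rT) = (555.60 − 10.3752) · e^(0.0743·11/12)
= 545.2248 · e^0.068108 = 545.2248 × 1.070481 = kr 583.65

kr 583.65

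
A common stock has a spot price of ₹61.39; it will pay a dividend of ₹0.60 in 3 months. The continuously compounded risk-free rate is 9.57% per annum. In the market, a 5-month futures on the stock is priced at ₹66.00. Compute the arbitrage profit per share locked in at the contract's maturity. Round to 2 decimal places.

₹2.72 per share

PV(dividends) I = 0.60·e^(−0.0957·3/12) = 0.5858
Fair futures F* = (S − I)·e^(rT) = (61.39 − 0.5858)·e^0.039875 = 60.8042 × 1.040681 = 63.2778
Market ₹66.00 > fair 63.2778: forward overpriced → cash-and-carry (borrow at r, buy the stock and collect the dividends, short the forward).
Profit at T = |F_mkt − F*| = |66.00 − 63.2778| = ₹2.72 per share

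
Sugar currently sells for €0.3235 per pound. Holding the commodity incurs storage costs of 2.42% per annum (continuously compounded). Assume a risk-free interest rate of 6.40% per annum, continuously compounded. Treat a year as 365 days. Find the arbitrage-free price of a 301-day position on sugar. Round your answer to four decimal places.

Net carry = r + u − y = 0.0640 + 0.0242 − 0.0000 = 0.0882
F = S·e^((r+u−y)T) = 0.3235 · e^(0.0882 × 301/365) = 0.3235 · e^0.072735
= 0.3235 × 1.075446 = €0.3479 per pound

€0.3479 per pound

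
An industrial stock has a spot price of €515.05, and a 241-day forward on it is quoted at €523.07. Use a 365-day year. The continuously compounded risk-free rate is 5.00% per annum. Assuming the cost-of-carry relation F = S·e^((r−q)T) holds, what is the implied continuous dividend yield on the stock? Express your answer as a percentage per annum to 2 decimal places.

2.66%

From F = S·e^((r−q)T): (r − q) = ln(F/S)/T
ln(523.07/515.05) = ln(1.015571) = 0.015451
(r − q) = 0.015451 / (241/365) = 0.023401
q = r − ln(F/S)/T = 0.0500 − 0.023401 = 0.026599
q = 2.66%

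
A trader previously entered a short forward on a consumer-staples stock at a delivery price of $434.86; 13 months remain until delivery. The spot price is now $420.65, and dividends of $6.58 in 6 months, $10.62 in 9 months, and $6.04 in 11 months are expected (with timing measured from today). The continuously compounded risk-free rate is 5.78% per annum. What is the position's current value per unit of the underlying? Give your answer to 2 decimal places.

$10.11

PV(remaining dividends) I = 6.58·e^(−0.0578·6/12) + 10.62·e^(−0.0578·9/12) + 6.04·e^(−0.0578·11/12) = 22.2903
Current forward F = (S − I)·e^(rT) = (420.65 − 22.2903)·e^(0.0578·13/12) = 398.3597 × 1.064619 = 424.1013
Value (long) = (F − K)·e^(−rT) = (424.1013 − 434.86) × 0.939303 = -10.1057
Short position value = −(long value) = $10.11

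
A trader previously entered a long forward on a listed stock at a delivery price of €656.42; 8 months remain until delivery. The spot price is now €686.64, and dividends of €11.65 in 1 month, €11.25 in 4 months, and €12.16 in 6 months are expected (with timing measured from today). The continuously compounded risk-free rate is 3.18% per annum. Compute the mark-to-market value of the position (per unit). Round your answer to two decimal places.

PV(remaining dividends) I = 11.65·e^(−0.0318·1/12) + 11.25·e^(−0.0318·4/12) + 12.16·e^(−0.0318·6/12) = 34.7187
Current forward F = (S − I)·e^(rT) = (686.64 − 34.7187)·e^(0.0318·8/12) = 651.9213 × 1.021426 = 665.8894
Value (long) = (F − K)·e^(−rT) = (665.8894 − 656.42) × 0.979023 = 9.2708
Value = €9.27

€9.27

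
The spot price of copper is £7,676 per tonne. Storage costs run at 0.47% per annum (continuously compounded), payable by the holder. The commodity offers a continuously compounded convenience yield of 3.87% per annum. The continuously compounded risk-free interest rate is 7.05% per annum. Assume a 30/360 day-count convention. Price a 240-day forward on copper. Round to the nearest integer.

Net carry = r + u − y = 0.0705 + 0.0047 − 0.0387 = 0.0365
F = S·e^((r+u−y)T) = 7676 · e^(0.0365 × 240/360) = 7676 · e^0.024333
= 7676 × 1.024631 = £7,865 per tonne

£7,865 per tonne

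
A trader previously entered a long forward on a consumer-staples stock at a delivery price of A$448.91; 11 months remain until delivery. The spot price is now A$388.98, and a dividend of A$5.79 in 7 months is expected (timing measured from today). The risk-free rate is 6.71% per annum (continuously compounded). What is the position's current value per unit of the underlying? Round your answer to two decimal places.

-A$38.72

PV(remaining dividends) I = 5.79·e^(−0.0671·7/12) = 5.5677
Current forward F = (S − I)·e^(rT) = (388.98 − 5.5677)·e^(0.0671·11/12) = 383.4123 × 1.063439 = 407.7356
Value (long) = (F − K)·e^(−rT) = (407.7356 − 448.91) × 0.940345 = -38.7181
Value = -A$38.72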